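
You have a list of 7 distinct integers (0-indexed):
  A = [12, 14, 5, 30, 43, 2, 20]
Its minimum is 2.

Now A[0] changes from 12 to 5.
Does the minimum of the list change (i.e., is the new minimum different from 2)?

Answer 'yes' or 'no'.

Answer: no

Derivation:
Old min = 2
Change: A[0] 12 -> 5
Changed element was NOT the min; min changes only if 5 < 2.
New min = 2; changed? no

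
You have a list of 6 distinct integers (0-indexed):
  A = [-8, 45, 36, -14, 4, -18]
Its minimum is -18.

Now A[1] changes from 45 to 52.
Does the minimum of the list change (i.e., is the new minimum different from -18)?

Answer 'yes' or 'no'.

Answer: no

Derivation:
Old min = -18
Change: A[1] 45 -> 52
Changed element was NOT the min; min changes only if 52 < -18.
New min = -18; changed? no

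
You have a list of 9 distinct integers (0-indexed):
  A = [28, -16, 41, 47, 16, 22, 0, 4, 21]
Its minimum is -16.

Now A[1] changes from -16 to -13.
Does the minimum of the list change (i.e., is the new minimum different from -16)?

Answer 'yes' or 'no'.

Answer: yes

Derivation:
Old min = -16
Change: A[1] -16 -> -13
Changed element was the min; new min must be rechecked.
New min = -13; changed? yes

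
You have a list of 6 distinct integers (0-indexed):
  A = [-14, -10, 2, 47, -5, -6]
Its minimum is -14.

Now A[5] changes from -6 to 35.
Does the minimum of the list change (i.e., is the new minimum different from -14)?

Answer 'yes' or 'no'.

Old min = -14
Change: A[5] -6 -> 35
Changed element was NOT the min; min changes only if 35 < -14.
New min = -14; changed? no

Answer: no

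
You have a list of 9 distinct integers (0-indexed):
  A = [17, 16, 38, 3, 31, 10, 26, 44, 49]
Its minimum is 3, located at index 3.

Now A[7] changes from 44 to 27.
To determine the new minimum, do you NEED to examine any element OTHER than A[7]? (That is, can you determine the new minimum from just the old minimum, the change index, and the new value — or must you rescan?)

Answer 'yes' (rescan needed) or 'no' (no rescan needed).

Old min = 3 at index 3
Change at index 7: 44 -> 27
Index 7 was NOT the min. New min = min(3, 27). No rescan of other elements needed.
Needs rescan: no

Answer: no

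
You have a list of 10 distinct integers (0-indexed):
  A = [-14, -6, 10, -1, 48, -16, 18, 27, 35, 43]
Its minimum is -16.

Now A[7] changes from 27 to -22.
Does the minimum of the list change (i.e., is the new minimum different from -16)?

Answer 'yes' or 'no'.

Old min = -16
Change: A[7] 27 -> -22
Changed element was NOT the min; min changes only if -22 < -16.
New min = -22; changed? yes

Answer: yes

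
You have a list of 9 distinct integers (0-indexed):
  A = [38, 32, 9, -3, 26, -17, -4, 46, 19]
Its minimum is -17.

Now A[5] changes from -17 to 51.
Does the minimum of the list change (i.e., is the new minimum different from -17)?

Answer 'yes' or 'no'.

Old min = -17
Change: A[5] -17 -> 51
Changed element was the min; new min must be rechecked.
New min = -4; changed? yes

Answer: yes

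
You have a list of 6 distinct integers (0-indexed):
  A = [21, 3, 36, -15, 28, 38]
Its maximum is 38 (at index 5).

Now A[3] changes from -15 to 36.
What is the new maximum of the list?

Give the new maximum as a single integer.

Old max = 38 (at index 5)
Change: A[3] -15 -> 36
Changed element was NOT the old max.
  New max = max(old_max, new_val) = max(38, 36) = 38

Answer: 38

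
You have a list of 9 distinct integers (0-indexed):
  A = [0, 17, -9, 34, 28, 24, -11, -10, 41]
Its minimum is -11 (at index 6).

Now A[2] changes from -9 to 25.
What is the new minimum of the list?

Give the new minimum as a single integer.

Old min = -11 (at index 6)
Change: A[2] -9 -> 25
Changed element was NOT the old min.
  New min = min(old_min, new_val) = min(-11, 25) = -11

Answer: -11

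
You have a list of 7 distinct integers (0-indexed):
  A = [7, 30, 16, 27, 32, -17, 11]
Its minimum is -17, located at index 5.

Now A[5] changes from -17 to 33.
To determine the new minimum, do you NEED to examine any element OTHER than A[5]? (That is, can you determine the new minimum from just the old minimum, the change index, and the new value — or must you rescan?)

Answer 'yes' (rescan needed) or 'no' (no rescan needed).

Old min = -17 at index 5
Change at index 5: -17 -> 33
Index 5 WAS the min and new value 33 > old min -17. Must rescan other elements to find the new min.
Needs rescan: yes

Answer: yes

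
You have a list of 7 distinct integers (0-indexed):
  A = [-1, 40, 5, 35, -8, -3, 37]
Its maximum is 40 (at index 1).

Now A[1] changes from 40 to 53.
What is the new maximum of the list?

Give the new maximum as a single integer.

Answer: 53

Derivation:
Old max = 40 (at index 1)
Change: A[1] 40 -> 53
Changed element WAS the max -> may need rescan.
  Max of remaining elements: 37
  New max = max(53, 37) = 53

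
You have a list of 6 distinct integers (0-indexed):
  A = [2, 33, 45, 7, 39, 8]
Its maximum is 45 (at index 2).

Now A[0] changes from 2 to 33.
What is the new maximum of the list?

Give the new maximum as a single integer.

Answer: 45

Derivation:
Old max = 45 (at index 2)
Change: A[0] 2 -> 33
Changed element was NOT the old max.
  New max = max(old_max, new_val) = max(45, 33) = 45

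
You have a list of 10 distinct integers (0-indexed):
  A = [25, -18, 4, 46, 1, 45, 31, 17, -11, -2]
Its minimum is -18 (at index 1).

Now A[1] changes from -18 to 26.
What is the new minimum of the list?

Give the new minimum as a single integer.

Old min = -18 (at index 1)
Change: A[1] -18 -> 26
Changed element WAS the min. Need to check: is 26 still <= all others?
  Min of remaining elements: -11
  New min = min(26, -11) = -11

Answer: -11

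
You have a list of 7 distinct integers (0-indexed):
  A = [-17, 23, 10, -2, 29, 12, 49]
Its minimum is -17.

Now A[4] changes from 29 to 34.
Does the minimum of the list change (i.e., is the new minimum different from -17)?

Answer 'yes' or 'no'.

Old min = -17
Change: A[4] 29 -> 34
Changed element was NOT the min; min changes only if 34 < -17.
New min = -17; changed? no

Answer: no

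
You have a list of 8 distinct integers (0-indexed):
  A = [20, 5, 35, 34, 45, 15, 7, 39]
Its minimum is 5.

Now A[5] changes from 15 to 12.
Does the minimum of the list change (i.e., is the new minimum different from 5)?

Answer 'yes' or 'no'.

Answer: no

Derivation:
Old min = 5
Change: A[5] 15 -> 12
Changed element was NOT the min; min changes only if 12 < 5.
New min = 5; changed? no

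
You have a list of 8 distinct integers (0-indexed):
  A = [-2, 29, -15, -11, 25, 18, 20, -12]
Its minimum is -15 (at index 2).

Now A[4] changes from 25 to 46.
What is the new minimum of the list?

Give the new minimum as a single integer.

Old min = -15 (at index 2)
Change: A[4] 25 -> 46
Changed element was NOT the old min.
  New min = min(old_min, new_val) = min(-15, 46) = -15

Answer: -15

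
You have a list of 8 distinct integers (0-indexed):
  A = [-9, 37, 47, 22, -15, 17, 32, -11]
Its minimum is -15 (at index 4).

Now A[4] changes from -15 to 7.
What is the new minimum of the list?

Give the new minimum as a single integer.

Old min = -15 (at index 4)
Change: A[4] -15 -> 7
Changed element WAS the min. Need to check: is 7 still <= all others?
  Min of remaining elements: -11
  New min = min(7, -11) = -11

Answer: -11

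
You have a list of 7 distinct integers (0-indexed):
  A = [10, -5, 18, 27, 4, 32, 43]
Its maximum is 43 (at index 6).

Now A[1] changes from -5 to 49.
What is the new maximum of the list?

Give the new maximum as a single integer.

Old max = 43 (at index 6)
Change: A[1] -5 -> 49
Changed element was NOT the old max.
  New max = max(old_max, new_val) = max(43, 49) = 49

Answer: 49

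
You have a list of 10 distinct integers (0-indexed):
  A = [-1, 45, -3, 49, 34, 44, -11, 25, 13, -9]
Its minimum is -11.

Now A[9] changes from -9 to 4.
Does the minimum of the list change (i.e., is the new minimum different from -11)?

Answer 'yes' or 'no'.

Answer: no

Derivation:
Old min = -11
Change: A[9] -9 -> 4
Changed element was NOT the min; min changes only if 4 < -11.
New min = -11; changed? no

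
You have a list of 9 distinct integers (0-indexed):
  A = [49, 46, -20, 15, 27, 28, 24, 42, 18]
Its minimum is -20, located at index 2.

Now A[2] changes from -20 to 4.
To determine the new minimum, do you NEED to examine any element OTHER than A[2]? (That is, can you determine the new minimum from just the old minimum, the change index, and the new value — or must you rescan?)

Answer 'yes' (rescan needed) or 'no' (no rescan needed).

Answer: yes

Derivation:
Old min = -20 at index 2
Change at index 2: -20 -> 4
Index 2 WAS the min and new value 4 > old min -20. Must rescan other elements to find the new min.
Needs rescan: yes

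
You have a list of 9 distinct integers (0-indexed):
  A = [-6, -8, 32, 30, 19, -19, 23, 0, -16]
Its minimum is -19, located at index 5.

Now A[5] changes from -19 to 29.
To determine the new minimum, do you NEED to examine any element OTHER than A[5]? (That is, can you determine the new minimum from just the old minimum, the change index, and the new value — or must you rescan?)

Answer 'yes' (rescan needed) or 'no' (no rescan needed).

Old min = -19 at index 5
Change at index 5: -19 -> 29
Index 5 WAS the min and new value 29 > old min -19. Must rescan other elements to find the new min.
Needs rescan: yes

Answer: yes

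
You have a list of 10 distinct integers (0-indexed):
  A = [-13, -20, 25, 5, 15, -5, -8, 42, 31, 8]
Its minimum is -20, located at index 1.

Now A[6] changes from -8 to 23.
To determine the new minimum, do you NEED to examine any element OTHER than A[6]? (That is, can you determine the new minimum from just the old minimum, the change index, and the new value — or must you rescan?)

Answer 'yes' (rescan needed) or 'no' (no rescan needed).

Answer: no

Derivation:
Old min = -20 at index 1
Change at index 6: -8 -> 23
Index 6 was NOT the min. New min = min(-20, 23). No rescan of other elements needed.
Needs rescan: no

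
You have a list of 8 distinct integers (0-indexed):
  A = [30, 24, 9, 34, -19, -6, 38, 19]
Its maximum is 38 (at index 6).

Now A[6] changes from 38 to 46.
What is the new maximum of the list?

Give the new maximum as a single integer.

Old max = 38 (at index 6)
Change: A[6] 38 -> 46
Changed element WAS the max -> may need rescan.
  Max of remaining elements: 34
  New max = max(46, 34) = 46

Answer: 46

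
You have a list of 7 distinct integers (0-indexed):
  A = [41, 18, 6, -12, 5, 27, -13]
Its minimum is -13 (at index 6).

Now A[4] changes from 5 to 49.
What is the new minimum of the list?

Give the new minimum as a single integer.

Answer: -13

Derivation:
Old min = -13 (at index 6)
Change: A[4] 5 -> 49
Changed element was NOT the old min.
  New min = min(old_min, new_val) = min(-13, 49) = -13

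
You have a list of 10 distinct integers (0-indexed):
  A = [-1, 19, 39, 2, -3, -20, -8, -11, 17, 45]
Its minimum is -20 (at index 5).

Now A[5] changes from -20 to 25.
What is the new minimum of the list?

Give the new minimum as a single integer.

Answer: -11

Derivation:
Old min = -20 (at index 5)
Change: A[5] -20 -> 25
Changed element WAS the min. Need to check: is 25 still <= all others?
  Min of remaining elements: -11
  New min = min(25, -11) = -11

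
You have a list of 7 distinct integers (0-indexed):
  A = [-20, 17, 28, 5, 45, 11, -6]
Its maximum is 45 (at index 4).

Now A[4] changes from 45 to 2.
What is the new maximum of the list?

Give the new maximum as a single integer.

Answer: 28

Derivation:
Old max = 45 (at index 4)
Change: A[4] 45 -> 2
Changed element WAS the max -> may need rescan.
  Max of remaining elements: 28
  New max = max(2, 28) = 28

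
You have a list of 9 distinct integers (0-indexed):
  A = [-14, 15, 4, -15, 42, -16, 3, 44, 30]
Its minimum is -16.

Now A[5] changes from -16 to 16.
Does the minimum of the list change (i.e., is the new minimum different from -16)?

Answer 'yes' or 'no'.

Old min = -16
Change: A[5] -16 -> 16
Changed element was the min; new min must be rechecked.
New min = -15; changed? yes

Answer: yes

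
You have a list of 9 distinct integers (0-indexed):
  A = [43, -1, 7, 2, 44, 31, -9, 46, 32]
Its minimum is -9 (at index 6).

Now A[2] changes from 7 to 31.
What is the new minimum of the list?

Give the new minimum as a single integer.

Old min = -9 (at index 6)
Change: A[2] 7 -> 31
Changed element was NOT the old min.
  New min = min(old_min, new_val) = min(-9, 31) = -9

Answer: -9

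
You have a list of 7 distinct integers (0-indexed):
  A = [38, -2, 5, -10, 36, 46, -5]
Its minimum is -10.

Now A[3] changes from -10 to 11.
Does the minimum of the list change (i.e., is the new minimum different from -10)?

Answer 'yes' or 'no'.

Answer: yes

Derivation:
Old min = -10
Change: A[3] -10 -> 11
Changed element was the min; new min must be rechecked.
New min = -5; changed? yes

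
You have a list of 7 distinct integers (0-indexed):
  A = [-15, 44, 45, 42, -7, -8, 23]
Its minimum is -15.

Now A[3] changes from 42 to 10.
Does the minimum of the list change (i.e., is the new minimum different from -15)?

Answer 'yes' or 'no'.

Answer: no

Derivation:
Old min = -15
Change: A[3] 42 -> 10
Changed element was NOT the min; min changes only if 10 < -15.
New min = -15; changed? no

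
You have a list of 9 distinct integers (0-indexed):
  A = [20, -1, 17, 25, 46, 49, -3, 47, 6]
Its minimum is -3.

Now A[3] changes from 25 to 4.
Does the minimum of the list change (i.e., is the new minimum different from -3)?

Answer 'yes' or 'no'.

Answer: no

Derivation:
Old min = -3
Change: A[3] 25 -> 4
Changed element was NOT the min; min changes only if 4 < -3.
New min = -3; changed? no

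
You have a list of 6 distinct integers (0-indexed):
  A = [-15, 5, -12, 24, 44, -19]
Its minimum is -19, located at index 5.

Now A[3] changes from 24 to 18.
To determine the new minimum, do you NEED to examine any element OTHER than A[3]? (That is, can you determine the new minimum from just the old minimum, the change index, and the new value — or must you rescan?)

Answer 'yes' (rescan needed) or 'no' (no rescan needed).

Answer: no

Derivation:
Old min = -19 at index 5
Change at index 3: 24 -> 18
Index 3 was NOT the min. New min = min(-19, 18). No rescan of other elements needed.
Needs rescan: no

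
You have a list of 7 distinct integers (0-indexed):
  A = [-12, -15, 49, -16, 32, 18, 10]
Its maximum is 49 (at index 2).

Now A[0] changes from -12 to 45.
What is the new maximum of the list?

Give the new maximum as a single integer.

Old max = 49 (at index 2)
Change: A[0] -12 -> 45
Changed element was NOT the old max.
  New max = max(old_max, new_val) = max(49, 45) = 49

Answer: 49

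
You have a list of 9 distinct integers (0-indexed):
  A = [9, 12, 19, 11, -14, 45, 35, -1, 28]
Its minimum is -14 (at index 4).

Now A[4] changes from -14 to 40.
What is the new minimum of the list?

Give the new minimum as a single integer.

Old min = -14 (at index 4)
Change: A[4] -14 -> 40
Changed element WAS the min. Need to check: is 40 still <= all others?
  Min of remaining elements: -1
  New min = min(40, -1) = -1

Answer: -1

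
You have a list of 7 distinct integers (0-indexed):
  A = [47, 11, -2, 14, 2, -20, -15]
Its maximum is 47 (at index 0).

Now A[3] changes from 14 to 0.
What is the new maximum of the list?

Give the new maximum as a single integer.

Answer: 47

Derivation:
Old max = 47 (at index 0)
Change: A[3] 14 -> 0
Changed element was NOT the old max.
  New max = max(old_max, new_val) = max(47, 0) = 47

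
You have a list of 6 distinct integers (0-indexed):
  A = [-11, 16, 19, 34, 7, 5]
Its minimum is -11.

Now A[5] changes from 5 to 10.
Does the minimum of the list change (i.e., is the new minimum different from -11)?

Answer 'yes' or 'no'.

Answer: no

Derivation:
Old min = -11
Change: A[5] 5 -> 10
Changed element was NOT the min; min changes only if 10 < -11.
New min = -11; changed? no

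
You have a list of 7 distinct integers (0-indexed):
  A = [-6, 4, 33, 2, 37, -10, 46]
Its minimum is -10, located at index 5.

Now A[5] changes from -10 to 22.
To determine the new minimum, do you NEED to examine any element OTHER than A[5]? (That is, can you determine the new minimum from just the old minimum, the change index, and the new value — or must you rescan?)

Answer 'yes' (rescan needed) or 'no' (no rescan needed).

Old min = -10 at index 5
Change at index 5: -10 -> 22
Index 5 WAS the min and new value 22 > old min -10. Must rescan other elements to find the new min.
Needs rescan: yes

Answer: yes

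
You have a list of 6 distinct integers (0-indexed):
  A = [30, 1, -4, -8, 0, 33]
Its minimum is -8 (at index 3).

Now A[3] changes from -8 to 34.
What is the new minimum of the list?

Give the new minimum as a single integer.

Answer: -4

Derivation:
Old min = -8 (at index 3)
Change: A[3] -8 -> 34
Changed element WAS the min. Need to check: is 34 still <= all others?
  Min of remaining elements: -4
  New min = min(34, -4) = -4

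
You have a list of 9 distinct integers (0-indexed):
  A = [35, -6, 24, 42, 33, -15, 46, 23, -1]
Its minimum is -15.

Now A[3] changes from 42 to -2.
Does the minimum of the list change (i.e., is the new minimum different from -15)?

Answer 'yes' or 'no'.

Old min = -15
Change: A[3] 42 -> -2
Changed element was NOT the min; min changes only if -2 < -15.
New min = -15; changed? no

Answer: no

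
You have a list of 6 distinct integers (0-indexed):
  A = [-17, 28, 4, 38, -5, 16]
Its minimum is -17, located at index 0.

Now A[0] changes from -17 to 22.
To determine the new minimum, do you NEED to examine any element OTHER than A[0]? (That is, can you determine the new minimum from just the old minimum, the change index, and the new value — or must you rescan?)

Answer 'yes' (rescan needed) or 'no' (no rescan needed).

Answer: yes

Derivation:
Old min = -17 at index 0
Change at index 0: -17 -> 22
Index 0 WAS the min and new value 22 > old min -17. Must rescan other elements to find the new min.
Needs rescan: yes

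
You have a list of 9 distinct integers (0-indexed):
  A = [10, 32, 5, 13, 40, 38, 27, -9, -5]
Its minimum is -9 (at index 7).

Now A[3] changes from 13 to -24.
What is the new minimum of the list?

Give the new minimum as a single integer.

Old min = -9 (at index 7)
Change: A[3] 13 -> -24
Changed element was NOT the old min.
  New min = min(old_min, new_val) = min(-9, -24) = -24

Answer: -24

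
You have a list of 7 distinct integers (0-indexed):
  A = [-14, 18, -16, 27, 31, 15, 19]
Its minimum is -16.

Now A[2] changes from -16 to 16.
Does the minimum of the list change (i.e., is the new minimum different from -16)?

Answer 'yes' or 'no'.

Old min = -16
Change: A[2] -16 -> 16
Changed element was the min; new min must be rechecked.
New min = -14; changed? yes

Answer: yes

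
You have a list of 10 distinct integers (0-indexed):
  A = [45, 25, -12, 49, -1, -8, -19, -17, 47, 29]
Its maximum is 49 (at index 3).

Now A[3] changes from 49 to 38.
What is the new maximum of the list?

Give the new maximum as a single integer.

Answer: 47

Derivation:
Old max = 49 (at index 3)
Change: A[3] 49 -> 38
Changed element WAS the max -> may need rescan.
  Max of remaining elements: 47
  New max = max(38, 47) = 47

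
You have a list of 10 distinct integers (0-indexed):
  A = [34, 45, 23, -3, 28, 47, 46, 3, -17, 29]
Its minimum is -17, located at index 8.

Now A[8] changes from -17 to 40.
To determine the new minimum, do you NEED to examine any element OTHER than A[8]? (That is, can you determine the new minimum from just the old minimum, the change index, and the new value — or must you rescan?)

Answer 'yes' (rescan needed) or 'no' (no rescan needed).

Old min = -17 at index 8
Change at index 8: -17 -> 40
Index 8 WAS the min and new value 40 > old min -17. Must rescan other elements to find the new min.
Needs rescan: yes

Answer: yes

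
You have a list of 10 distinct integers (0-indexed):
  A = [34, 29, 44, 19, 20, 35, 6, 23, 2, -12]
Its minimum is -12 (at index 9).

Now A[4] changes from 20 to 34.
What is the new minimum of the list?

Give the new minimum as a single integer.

Answer: -12

Derivation:
Old min = -12 (at index 9)
Change: A[4] 20 -> 34
Changed element was NOT the old min.
  New min = min(old_min, new_val) = min(-12, 34) = -12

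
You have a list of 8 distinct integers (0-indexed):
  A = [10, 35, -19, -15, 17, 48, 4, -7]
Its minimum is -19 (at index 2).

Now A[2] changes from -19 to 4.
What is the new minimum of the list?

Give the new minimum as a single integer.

Answer: -15

Derivation:
Old min = -19 (at index 2)
Change: A[2] -19 -> 4
Changed element WAS the min. Need to check: is 4 still <= all others?
  Min of remaining elements: -15
  New min = min(4, -15) = -15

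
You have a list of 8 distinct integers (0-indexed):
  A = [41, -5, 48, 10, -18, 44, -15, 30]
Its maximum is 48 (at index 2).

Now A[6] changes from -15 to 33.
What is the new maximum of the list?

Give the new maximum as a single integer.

Old max = 48 (at index 2)
Change: A[6] -15 -> 33
Changed element was NOT the old max.
  New max = max(old_max, new_val) = max(48, 33) = 48

Answer: 48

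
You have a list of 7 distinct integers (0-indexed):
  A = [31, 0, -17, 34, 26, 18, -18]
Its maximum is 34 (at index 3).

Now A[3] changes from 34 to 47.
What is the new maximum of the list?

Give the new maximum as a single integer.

Old max = 34 (at index 3)
Change: A[3] 34 -> 47
Changed element WAS the max -> may need rescan.
  Max of remaining elements: 31
  New max = max(47, 31) = 47

Answer: 47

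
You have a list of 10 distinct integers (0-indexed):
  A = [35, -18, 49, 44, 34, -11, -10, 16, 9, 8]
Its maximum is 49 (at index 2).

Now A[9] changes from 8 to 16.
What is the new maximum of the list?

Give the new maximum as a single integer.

Answer: 49

Derivation:
Old max = 49 (at index 2)
Change: A[9] 8 -> 16
Changed element was NOT the old max.
  New max = max(old_max, new_val) = max(49, 16) = 49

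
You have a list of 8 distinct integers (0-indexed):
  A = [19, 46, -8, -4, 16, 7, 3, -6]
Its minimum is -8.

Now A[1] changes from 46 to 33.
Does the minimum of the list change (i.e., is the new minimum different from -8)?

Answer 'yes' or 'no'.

Old min = -8
Change: A[1] 46 -> 33
Changed element was NOT the min; min changes only if 33 < -8.
New min = -8; changed? no

Answer: no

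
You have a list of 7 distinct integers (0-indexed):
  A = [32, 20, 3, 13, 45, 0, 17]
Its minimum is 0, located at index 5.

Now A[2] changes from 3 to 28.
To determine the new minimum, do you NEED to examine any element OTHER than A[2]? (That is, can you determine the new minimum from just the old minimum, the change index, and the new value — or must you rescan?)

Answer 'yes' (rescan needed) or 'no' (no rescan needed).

Old min = 0 at index 5
Change at index 2: 3 -> 28
Index 2 was NOT the min. New min = min(0, 28). No rescan of other elements needed.
Needs rescan: no

Answer: no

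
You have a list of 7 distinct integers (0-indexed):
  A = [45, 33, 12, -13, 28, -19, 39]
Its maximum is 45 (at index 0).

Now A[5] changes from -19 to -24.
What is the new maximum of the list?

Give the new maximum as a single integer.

Answer: 45

Derivation:
Old max = 45 (at index 0)
Change: A[5] -19 -> -24
Changed element was NOT the old max.
  New max = max(old_max, new_val) = max(45, -24) = 45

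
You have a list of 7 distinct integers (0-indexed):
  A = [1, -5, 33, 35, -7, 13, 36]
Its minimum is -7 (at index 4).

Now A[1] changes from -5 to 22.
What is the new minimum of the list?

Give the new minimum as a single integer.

Old min = -7 (at index 4)
Change: A[1] -5 -> 22
Changed element was NOT the old min.
  New min = min(old_min, new_val) = min(-7, 22) = -7

Answer: -7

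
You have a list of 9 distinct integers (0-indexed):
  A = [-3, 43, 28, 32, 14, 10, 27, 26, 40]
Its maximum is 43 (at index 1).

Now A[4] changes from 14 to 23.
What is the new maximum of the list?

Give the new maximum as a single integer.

Answer: 43

Derivation:
Old max = 43 (at index 1)
Change: A[4] 14 -> 23
Changed element was NOT the old max.
  New max = max(old_max, new_val) = max(43, 23) = 43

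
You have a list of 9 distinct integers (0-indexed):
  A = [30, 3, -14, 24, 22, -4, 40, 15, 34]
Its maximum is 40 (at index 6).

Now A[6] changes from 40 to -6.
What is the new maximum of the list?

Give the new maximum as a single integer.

Answer: 34

Derivation:
Old max = 40 (at index 6)
Change: A[6] 40 -> -6
Changed element WAS the max -> may need rescan.
  Max of remaining elements: 34
  New max = max(-6, 34) = 34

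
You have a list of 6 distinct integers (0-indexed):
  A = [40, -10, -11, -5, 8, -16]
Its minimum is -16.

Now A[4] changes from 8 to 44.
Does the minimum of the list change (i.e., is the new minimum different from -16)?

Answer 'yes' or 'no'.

Answer: no

Derivation:
Old min = -16
Change: A[4] 8 -> 44
Changed element was NOT the min; min changes only if 44 < -16.
New min = -16; changed? no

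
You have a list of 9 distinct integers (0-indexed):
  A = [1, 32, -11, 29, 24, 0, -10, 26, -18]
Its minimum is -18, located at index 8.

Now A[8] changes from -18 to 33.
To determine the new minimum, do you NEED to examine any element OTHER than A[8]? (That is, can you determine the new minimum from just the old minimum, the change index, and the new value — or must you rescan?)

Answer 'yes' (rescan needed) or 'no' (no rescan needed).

Old min = -18 at index 8
Change at index 8: -18 -> 33
Index 8 WAS the min and new value 33 > old min -18. Must rescan other elements to find the new min.
Needs rescan: yes

Answer: yes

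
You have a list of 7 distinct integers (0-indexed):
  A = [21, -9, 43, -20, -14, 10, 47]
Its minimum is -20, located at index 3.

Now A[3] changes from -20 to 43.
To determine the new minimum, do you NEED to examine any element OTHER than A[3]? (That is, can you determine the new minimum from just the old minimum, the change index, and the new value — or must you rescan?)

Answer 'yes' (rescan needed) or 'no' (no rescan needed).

Old min = -20 at index 3
Change at index 3: -20 -> 43
Index 3 WAS the min and new value 43 > old min -20. Must rescan other elements to find the new min.
Needs rescan: yes

Answer: yes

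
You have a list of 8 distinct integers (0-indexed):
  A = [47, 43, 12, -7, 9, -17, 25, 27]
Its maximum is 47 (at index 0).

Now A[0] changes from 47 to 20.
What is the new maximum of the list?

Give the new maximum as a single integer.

Answer: 43

Derivation:
Old max = 47 (at index 0)
Change: A[0] 47 -> 20
Changed element WAS the max -> may need rescan.
  Max of remaining elements: 43
  New max = max(20, 43) = 43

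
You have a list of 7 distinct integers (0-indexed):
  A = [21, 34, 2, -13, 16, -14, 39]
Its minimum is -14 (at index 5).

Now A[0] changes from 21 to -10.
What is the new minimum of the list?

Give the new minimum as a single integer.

Answer: -14

Derivation:
Old min = -14 (at index 5)
Change: A[0] 21 -> -10
Changed element was NOT the old min.
  New min = min(old_min, new_val) = min(-14, -10) = -14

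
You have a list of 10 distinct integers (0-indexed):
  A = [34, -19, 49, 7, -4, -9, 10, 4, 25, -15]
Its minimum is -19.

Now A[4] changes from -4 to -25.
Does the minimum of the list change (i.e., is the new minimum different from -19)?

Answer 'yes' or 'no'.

Old min = -19
Change: A[4] -4 -> -25
Changed element was NOT the min; min changes only if -25 < -19.
New min = -25; changed? yes

Answer: yes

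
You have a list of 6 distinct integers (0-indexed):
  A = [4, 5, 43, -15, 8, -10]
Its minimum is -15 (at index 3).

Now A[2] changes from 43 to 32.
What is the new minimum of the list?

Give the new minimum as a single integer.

Old min = -15 (at index 3)
Change: A[2] 43 -> 32
Changed element was NOT the old min.
  New min = min(old_min, new_val) = min(-15, 32) = -15

Answer: -15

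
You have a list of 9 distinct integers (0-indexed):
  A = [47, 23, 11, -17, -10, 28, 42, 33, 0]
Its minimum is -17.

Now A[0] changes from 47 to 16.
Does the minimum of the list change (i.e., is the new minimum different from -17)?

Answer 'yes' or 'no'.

Old min = -17
Change: A[0] 47 -> 16
Changed element was NOT the min; min changes only if 16 < -17.
New min = -17; changed? no

Answer: no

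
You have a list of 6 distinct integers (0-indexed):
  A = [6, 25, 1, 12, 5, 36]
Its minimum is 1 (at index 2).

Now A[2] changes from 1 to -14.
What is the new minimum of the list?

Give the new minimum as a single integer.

Answer: -14

Derivation:
Old min = 1 (at index 2)
Change: A[2] 1 -> -14
Changed element WAS the min. Need to check: is -14 still <= all others?
  Min of remaining elements: 5
  New min = min(-14, 5) = -14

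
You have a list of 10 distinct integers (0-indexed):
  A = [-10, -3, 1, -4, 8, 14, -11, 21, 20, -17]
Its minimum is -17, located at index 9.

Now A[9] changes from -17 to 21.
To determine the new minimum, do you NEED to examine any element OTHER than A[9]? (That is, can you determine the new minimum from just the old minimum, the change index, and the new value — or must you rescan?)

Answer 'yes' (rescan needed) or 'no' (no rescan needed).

Answer: yes

Derivation:
Old min = -17 at index 9
Change at index 9: -17 -> 21
Index 9 WAS the min and new value 21 > old min -17. Must rescan other elements to find the new min.
Needs rescan: yes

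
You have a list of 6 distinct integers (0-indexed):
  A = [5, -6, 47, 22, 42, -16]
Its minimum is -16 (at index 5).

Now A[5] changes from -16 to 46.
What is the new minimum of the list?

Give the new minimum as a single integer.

Old min = -16 (at index 5)
Change: A[5] -16 -> 46
Changed element WAS the min. Need to check: is 46 still <= all others?
  Min of remaining elements: -6
  New min = min(46, -6) = -6

Answer: -6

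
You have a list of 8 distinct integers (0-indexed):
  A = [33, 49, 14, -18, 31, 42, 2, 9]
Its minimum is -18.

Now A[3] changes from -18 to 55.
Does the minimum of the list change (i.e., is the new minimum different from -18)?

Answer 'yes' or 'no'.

Old min = -18
Change: A[3] -18 -> 55
Changed element was the min; new min must be rechecked.
New min = 2; changed? yes

Answer: yes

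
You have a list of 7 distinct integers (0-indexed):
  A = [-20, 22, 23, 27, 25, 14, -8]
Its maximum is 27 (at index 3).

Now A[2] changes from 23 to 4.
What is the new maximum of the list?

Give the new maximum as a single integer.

Answer: 27

Derivation:
Old max = 27 (at index 3)
Change: A[2] 23 -> 4
Changed element was NOT the old max.
  New max = max(old_max, new_val) = max(27, 4) = 27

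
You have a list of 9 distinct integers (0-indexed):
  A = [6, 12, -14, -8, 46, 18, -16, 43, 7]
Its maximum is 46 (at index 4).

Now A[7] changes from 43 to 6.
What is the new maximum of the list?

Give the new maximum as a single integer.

Answer: 46

Derivation:
Old max = 46 (at index 4)
Change: A[7] 43 -> 6
Changed element was NOT the old max.
  New max = max(old_max, new_val) = max(46, 6) = 46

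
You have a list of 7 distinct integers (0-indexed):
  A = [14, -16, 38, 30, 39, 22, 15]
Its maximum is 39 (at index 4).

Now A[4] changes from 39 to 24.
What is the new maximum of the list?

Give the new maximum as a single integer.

Old max = 39 (at index 4)
Change: A[4] 39 -> 24
Changed element WAS the max -> may need rescan.
  Max of remaining elements: 38
  New max = max(24, 38) = 38

Answer: 38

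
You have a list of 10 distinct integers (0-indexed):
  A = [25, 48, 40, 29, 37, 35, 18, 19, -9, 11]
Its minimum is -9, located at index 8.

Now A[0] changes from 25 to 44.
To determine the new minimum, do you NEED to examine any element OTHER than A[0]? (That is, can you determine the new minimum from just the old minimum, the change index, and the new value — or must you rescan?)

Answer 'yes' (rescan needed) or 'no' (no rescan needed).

Old min = -9 at index 8
Change at index 0: 25 -> 44
Index 0 was NOT the min. New min = min(-9, 44). No rescan of other elements needed.
Needs rescan: no

Answer: no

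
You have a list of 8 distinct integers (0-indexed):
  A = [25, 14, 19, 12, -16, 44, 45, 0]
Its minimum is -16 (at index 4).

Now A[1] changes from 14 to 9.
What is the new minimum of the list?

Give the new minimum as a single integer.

Answer: -16

Derivation:
Old min = -16 (at index 4)
Change: A[1] 14 -> 9
Changed element was NOT the old min.
  New min = min(old_min, new_val) = min(-16, 9) = -16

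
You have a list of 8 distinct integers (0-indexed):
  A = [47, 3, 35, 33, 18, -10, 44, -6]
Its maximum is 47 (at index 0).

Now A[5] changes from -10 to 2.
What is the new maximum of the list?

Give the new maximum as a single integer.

Old max = 47 (at index 0)
Change: A[5] -10 -> 2
Changed element was NOT the old max.
  New max = max(old_max, new_val) = max(47, 2) = 47

Answer: 47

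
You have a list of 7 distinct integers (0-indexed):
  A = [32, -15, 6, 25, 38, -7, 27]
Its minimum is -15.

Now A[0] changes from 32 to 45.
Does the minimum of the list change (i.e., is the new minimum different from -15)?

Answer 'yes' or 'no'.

Old min = -15
Change: A[0] 32 -> 45
Changed element was NOT the min; min changes only if 45 < -15.
New min = -15; changed? no

Answer: no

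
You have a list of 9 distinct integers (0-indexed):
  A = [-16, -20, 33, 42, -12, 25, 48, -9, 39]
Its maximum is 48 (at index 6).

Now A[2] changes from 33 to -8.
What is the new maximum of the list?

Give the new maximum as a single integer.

Old max = 48 (at index 6)
Change: A[2] 33 -> -8
Changed element was NOT the old max.
  New max = max(old_max, new_val) = max(48, -8) = 48

Answer: 48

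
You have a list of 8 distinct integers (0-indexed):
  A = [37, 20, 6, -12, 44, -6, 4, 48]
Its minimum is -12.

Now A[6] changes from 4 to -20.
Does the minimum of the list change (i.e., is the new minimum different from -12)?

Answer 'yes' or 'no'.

Answer: yes

Derivation:
Old min = -12
Change: A[6] 4 -> -20
Changed element was NOT the min; min changes only if -20 < -12.
New min = -20; changed? yes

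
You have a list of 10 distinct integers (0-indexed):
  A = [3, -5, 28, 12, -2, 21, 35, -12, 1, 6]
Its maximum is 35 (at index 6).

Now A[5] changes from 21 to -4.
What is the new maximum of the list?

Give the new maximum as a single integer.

Answer: 35

Derivation:
Old max = 35 (at index 6)
Change: A[5] 21 -> -4
Changed element was NOT the old max.
  New max = max(old_max, new_val) = max(35, -4) = 35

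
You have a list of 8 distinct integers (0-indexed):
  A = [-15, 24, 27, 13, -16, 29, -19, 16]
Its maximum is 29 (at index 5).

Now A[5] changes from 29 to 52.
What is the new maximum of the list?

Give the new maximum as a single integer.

Answer: 52

Derivation:
Old max = 29 (at index 5)
Change: A[5] 29 -> 52
Changed element WAS the max -> may need rescan.
  Max of remaining elements: 27
  New max = max(52, 27) = 52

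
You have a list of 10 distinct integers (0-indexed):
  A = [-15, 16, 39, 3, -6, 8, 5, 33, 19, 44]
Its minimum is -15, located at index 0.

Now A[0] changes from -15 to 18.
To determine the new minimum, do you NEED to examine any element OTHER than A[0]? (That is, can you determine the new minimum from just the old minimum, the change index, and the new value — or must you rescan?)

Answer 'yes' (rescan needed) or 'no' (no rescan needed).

Answer: yes

Derivation:
Old min = -15 at index 0
Change at index 0: -15 -> 18
Index 0 WAS the min and new value 18 > old min -15. Must rescan other elements to find the new min.
Needs rescan: yes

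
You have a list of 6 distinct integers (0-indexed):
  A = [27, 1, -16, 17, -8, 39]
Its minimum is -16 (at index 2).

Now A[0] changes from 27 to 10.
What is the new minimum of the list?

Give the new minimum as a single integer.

Old min = -16 (at index 2)
Change: A[0] 27 -> 10
Changed element was NOT the old min.
  New min = min(old_min, new_val) = min(-16, 10) = -16

Answer: -16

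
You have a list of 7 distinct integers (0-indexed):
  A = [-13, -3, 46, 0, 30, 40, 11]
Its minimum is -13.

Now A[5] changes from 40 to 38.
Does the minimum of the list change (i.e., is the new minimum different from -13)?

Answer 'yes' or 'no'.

Old min = -13
Change: A[5] 40 -> 38
Changed element was NOT the min; min changes only if 38 < -13.
New min = -13; changed? no

Answer: no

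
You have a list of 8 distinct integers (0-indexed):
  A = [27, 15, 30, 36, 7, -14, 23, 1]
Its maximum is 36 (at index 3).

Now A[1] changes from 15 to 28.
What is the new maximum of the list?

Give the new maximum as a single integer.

Answer: 36

Derivation:
Old max = 36 (at index 3)
Change: A[1] 15 -> 28
Changed element was NOT the old max.
  New max = max(old_max, new_val) = max(36, 28) = 36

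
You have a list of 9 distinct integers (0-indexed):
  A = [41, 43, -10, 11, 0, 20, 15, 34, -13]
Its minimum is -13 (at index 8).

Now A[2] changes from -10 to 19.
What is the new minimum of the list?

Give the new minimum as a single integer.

Old min = -13 (at index 8)
Change: A[2] -10 -> 19
Changed element was NOT the old min.
  New min = min(old_min, new_val) = min(-13, 19) = -13

Answer: -13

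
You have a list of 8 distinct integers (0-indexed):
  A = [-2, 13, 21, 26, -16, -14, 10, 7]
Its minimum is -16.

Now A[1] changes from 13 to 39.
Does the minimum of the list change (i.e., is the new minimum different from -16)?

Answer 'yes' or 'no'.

Old min = -16
Change: A[1] 13 -> 39
Changed element was NOT the min; min changes only if 39 < -16.
New min = -16; changed? no

Answer: no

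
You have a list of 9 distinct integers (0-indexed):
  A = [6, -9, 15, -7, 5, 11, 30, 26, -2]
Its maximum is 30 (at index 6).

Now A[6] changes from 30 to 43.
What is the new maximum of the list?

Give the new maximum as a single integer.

Old max = 30 (at index 6)
Change: A[6] 30 -> 43
Changed element WAS the max -> may need rescan.
  Max of remaining elements: 26
  New max = max(43, 26) = 43

Answer: 43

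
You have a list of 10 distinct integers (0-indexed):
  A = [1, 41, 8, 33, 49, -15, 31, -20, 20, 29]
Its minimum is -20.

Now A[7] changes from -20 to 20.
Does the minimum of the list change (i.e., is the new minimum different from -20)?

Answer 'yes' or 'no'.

Old min = -20
Change: A[7] -20 -> 20
Changed element was the min; new min must be rechecked.
New min = -15; changed? yes

Answer: yes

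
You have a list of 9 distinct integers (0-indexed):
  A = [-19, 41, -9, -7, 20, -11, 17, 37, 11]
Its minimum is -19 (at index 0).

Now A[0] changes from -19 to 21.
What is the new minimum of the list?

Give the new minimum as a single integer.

Answer: -11

Derivation:
Old min = -19 (at index 0)
Change: A[0] -19 -> 21
Changed element WAS the min. Need to check: is 21 still <= all others?
  Min of remaining elements: -11
  New min = min(21, -11) = -11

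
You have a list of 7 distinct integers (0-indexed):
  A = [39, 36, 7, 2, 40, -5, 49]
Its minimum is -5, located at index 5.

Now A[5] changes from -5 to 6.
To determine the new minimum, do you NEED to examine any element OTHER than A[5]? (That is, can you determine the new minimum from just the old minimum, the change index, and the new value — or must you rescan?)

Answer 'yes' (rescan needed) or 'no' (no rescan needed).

Old min = -5 at index 5
Change at index 5: -5 -> 6
Index 5 WAS the min and new value 6 > old min -5. Must rescan other elements to find the new min.
Needs rescan: yes

Answer: yes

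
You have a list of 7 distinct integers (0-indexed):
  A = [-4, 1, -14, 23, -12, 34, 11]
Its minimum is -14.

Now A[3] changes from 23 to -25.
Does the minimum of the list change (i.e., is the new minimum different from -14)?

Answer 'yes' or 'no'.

Answer: yes

Derivation:
Old min = -14
Change: A[3] 23 -> -25
Changed element was NOT the min; min changes only if -25 < -14.
New min = -25; changed? yes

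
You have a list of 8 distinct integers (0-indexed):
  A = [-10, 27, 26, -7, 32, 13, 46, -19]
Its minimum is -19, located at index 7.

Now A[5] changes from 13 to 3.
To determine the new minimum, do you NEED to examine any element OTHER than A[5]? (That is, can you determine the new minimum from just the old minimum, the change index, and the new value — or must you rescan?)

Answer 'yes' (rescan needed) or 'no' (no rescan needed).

Old min = -19 at index 7
Change at index 5: 13 -> 3
Index 5 was NOT the min. New min = min(-19, 3). No rescan of other elements needed.
Needs rescan: no

Answer: no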